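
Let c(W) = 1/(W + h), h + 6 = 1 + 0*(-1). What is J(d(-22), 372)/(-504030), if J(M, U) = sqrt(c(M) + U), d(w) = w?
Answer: -11*sqrt(249)/4536270 ≈ -3.8264e-5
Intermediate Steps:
h = -5 (h = -6 + (1 + 0*(-1)) = -6 + (1 + 0) = -6 + 1 = -5)
c(W) = 1/(-5 + W) (c(W) = 1/(W - 5) = 1/(-5 + W))
J(M, U) = sqrt(U + 1/(-5 + M)) (J(M, U) = sqrt(1/(-5 + M) + U) = sqrt(U + 1/(-5 + M)))
J(d(-22), 372)/(-504030) = sqrt((1 + 372*(-5 - 22))/(-5 - 22))/(-504030) = sqrt((1 + 372*(-27))/(-27))*(-1/504030) = sqrt(-(1 - 10044)/27)*(-1/504030) = sqrt(-1/27*(-10043))*(-1/504030) = sqrt(10043/27)*(-1/504030) = (11*sqrt(249)/9)*(-1/504030) = -11*sqrt(249)/4536270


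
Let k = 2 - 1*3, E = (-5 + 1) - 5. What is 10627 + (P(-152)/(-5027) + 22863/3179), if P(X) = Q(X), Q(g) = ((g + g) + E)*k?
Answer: 15449295415/1452803 ≈ 10634.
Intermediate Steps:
E = -9 (E = -4 - 5 = -9)
k = -1 (k = 2 - 3 = -1)
Q(g) = 9 - 2*g (Q(g) = ((g + g) - 9)*(-1) = (2*g - 9)*(-1) = (-9 + 2*g)*(-1) = 9 - 2*g)
P(X) = 9 - 2*X
10627 + (P(-152)/(-5027) + 22863/3179) = 10627 + ((9 - 2*(-152))/(-5027) + 22863/3179) = 10627 + ((9 + 304)*(-1/5027) + 22863*(1/3179)) = 10627 + (313*(-1/5027) + 22863/3179) = 10627 + (-313/5027 + 22863/3179) = 10627 + 10357934/1452803 = 15449295415/1452803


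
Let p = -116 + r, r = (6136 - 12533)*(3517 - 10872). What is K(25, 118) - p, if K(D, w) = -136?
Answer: -47049955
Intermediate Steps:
r = 47049935 (r = -6397*(-7355) = 47049935)
p = 47049819 (p = -116 + 47049935 = 47049819)
K(25, 118) - p = -136 - 1*47049819 = -136 - 47049819 = -47049955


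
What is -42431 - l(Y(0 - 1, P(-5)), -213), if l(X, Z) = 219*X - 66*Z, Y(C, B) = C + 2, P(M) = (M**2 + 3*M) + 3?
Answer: -56708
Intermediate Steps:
P(M) = 3 + M**2 + 3*M
Y(C, B) = 2 + C
l(X, Z) = -66*Z + 219*X
-42431 - l(Y(0 - 1, P(-5)), -213) = -42431 - (-66*(-213) + 219*(2 + (0 - 1))) = -42431 - (14058 + 219*(2 - 1)) = -42431 - (14058 + 219*1) = -42431 - (14058 + 219) = -42431 - 1*14277 = -42431 - 14277 = -56708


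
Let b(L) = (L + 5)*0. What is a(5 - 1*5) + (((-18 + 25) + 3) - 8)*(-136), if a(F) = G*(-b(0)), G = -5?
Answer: -272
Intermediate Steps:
b(L) = 0 (b(L) = (5 + L)*0 = 0)
a(F) = 0 (a(F) = -(-5)*0 = -5*0 = 0)
a(5 - 1*5) + (((-18 + 25) + 3) - 8)*(-136) = 0 + (((-18 + 25) + 3) - 8)*(-136) = 0 + ((7 + 3) - 8)*(-136) = 0 + (10 - 8)*(-136) = 0 + 2*(-136) = 0 - 272 = -272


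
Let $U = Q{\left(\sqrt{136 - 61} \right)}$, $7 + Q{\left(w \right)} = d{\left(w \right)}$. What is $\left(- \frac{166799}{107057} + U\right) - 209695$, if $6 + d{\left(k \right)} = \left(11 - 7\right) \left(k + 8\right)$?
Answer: $- \frac{22447450331}{107057} + 20 \sqrt{3} \approx -2.0964 \cdot 10^{5}$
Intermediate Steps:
$d{\left(k \right)} = 26 + 4 k$ ($d{\left(k \right)} = -6 + \left(11 - 7\right) \left(k + 8\right) = -6 + 4 \left(8 + k\right) = -6 + \left(32 + 4 k\right) = 26 + 4 k$)
$Q{\left(w \right)} = 19 + 4 w$ ($Q{\left(w \right)} = -7 + \left(26 + 4 w\right) = 19 + 4 w$)
$U = 19 + 20 \sqrt{3}$ ($U = 19 + 4 \sqrt{136 - 61} = 19 + 4 \sqrt{75} = 19 + 4 \cdot 5 \sqrt{3} = 19 + 20 \sqrt{3} \approx 53.641$)
$\left(- \frac{166799}{107057} + U\right) - 209695 = \left(- \frac{166799}{107057} + \left(19 + 20 \sqrt{3}\right)\right) - 209695 = \left(\frac{1867284}{107057} + 20 \sqrt{3}\right) - 209695 = - \frac{22447450331}{107057} + 20 \sqrt{3}$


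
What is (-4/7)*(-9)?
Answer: 36/7 ≈ 5.1429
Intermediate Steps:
(-4/7)*(-9) = ((⅐)*(-4))*(-9) = -4/7*(-9) = 36/7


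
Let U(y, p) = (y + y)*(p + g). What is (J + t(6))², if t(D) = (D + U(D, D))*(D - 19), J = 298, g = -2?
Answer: 163216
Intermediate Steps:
U(y, p) = 2*y*(-2 + p) (U(y, p) = (y + y)*(p - 2) = (2*y)*(-2 + p) = 2*y*(-2 + p))
t(D) = (-19 + D)*(D + 2*D*(-2 + D)) (t(D) = (D + 2*D*(-2 + D))*(D - 19) = (D + 2*D*(-2 + D))*(-19 + D) = (-19 + D)*(D + 2*D*(-2 + D)))
(J + t(6))² = (298 + 6*(57 - 41*6 + 2*6²))² = (298 + 6*(57 - 246 + 2*36))² = (298 + 6*(57 - 246 + 72))² = (298 + 6*(-117))² = (298 - 702)² = (-404)² = 163216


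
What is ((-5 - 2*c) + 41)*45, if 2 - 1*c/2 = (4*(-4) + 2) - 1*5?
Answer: -2160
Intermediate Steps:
c = 42 (c = 4 - 2*((4*(-4) + 2) - 1*5) = 4 - 2*((-16 + 2) - 5) = 4 - 2*(-14 - 5) = 4 - 2*(-19) = 4 + 38 = 42)
((-5 - 2*c) + 41)*45 = ((-5 - 2*42) + 41)*45 = ((-5 - 84) + 41)*45 = (-89 + 41)*45 = -48*45 = -2160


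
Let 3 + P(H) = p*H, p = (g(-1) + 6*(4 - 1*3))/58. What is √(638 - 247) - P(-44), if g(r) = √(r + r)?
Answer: 219/29 + √391 + 22*I*√2/29 ≈ 27.325 + 1.0729*I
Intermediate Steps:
g(r) = √2*√r (g(r) = √(2*r) = √2*√r)
p = 3/29 + I*√2/58 (p = (√2*√(-1) + 6*(4 - 1*3))/58 = (√2*I + 6*(4 - 3))*(1/58) = (I*√2 + 6*1)*(1/58) = (I*√2 + 6)*(1/58) = (6 + I*√2)*(1/58) = 3/29 + I*√2/58 ≈ 0.10345 + 0.024383*I)
P(H) = -3 + H*(3/29 + I*√2/58) (P(H) = -3 + (3/29 + I*√2/58)*H = -3 + H*(3/29 + I*√2/58))
√(638 - 247) - P(-44) = √(638 - 247) - (-3 + (1/58)*(-44)*(6 + I*√2)) = √391 - (-3 + (-132/29 - 22*I*√2/29)) = √391 - (-219/29 - 22*I*√2/29) = √391 + (219/29 + 22*I*√2/29) = 219/29 + √391 + 22*I*√2/29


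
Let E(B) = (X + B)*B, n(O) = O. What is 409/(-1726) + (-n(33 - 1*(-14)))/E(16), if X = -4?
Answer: -79825/165696 ≈ -0.48176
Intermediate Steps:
E(B) = B*(-4 + B) (E(B) = (-4 + B)*B = B*(-4 + B))
409/(-1726) + (-n(33 - 1*(-14)))/E(16) = 409/(-1726) + (-(33 - 1*(-14)))/((16*(-4 + 16))) = 409*(-1/1726) + (-(33 + 14))/((16*12)) = -409/1726 - 1*47/192 = -409/1726 - 47*1/192 = -409/1726 - 47/192 = -79825/165696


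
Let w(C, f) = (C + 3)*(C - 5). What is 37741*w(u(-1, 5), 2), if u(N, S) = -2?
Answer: -264187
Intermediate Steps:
w(C, f) = (-5 + C)*(3 + C) (w(C, f) = (3 + C)*(-5 + C) = (-5 + C)*(3 + C))
37741*w(u(-1, 5), 2) = 37741*(-15 + (-2)² - 2*(-2)) = 37741*(-15 + 4 + 4) = 37741*(-7) = -264187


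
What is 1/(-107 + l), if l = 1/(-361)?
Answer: -361/38628 ≈ -0.0093455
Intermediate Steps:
l = -1/361 ≈ -0.0027701
1/(-107 + l) = 1/(-107 - 1/361) = 1/(-38628/361) = -361/38628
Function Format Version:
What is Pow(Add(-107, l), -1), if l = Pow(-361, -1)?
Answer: Rational(-361, 38628) ≈ -0.0093455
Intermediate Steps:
l = Rational(-1, 361) ≈ -0.0027701
Pow(Add(-107, l), -1) = Pow(Add(-107, Rational(-1, 361)), -1) = Pow(Rational(-38628, 361), -1) = Rational(-361, 38628)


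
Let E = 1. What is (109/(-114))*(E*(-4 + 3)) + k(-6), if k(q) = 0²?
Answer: 109/114 ≈ 0.95614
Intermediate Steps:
k(q) = 0
(109/(-114))*(E*(-4 + 3)) + k(-6) = (109/(-114))*(1*(-4 + 3)) + 0 = (109*(-1/114))*(1*(-1)) + 0 = -109/114*(-1) + 0 = 109/114 + 0 = 109/114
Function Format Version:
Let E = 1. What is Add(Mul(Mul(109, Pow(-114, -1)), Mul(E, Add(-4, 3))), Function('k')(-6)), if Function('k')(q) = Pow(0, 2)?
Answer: Rational(109, 114) ≈ 0.95614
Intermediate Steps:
Function('k')(q) = 0
Add(Mul(Mul(109, Pow(-114, -1)), Mul(E, Add(-4, 3))), Function('k')(-6)) = Add(Mul(Mul(109, Pow(-114, -1)), Mul(1, Add(-4, 3))), 0) = Add(Mul(Mul(109, Rational(-1, 114)), Mul(1, -1)), 0) = Add(Mul(Rational(-109, 114), -1), 0) = Add(Rational(109, 114), 0) = Rational(109, 114)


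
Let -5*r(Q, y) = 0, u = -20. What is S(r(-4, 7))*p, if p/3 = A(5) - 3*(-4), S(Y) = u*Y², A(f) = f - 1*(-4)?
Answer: 0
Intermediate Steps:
A(f) = 4 + f (A(f) = f + 4 = 4 + f)
r(Q, y) = 0 (r(Q, y) = -⅕*0 = 0)
S(Y) = -20*Y²
p = 63 (p = 3*((4 + 5) - 3*(-4)) = 3*(9 + 12) = 3*21 = 63)
S(r(-4, 7))*p = -20*0²*63 = -20*0*63 = 0*63 = 0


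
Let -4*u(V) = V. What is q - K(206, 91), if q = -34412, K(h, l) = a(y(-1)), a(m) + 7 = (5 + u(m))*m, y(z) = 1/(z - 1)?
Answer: -550439/16 ≈ -34402.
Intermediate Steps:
y(z) = 1/(-1 + z)
u(V) = -V/4
a(m) = -7 + m*(5 - m/4) (a(m) = -7 + (5 - m/4)*m = -7 + m*(5 - m/4))
K(h, l) = -153/16 (K(h, l) = -7 + 5/(-1 - 1) - 1/(4*(-1 - 1)²) = -7 + 5/(-2) - (1/(-2))²/4 = -7 + 5*(-½) - (-½)²/4 = -7 - 5/2 - ¼*¼ = -7 - 5/2 - 1/16 = -153/16)
q - K(206, 91) = -34412 - 1*(-153/16) = -34412 + 153/16 = -550439/16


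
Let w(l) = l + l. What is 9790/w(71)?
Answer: 4895/71 ≈ 68.944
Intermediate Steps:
w(l) = 2*l
9790/w(71) = 9790/((2*71)) = 9790/142 = 9790*(1/142) = 4895/71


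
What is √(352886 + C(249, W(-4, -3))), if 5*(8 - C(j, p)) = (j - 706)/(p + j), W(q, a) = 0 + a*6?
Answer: √470769946185/1155 ≈ 594.05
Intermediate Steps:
W(q, a) = 6*a (W(q, a) = 0 + 6*a = 6*a)
C(j, p) = 8 - (-706 + j)/(5*(j + p)) (C(j, p) = 8 - (j - 706)/(5*(p + j)) = 8 - (-706 + j)/(5*(j + p)))
√(352886 + C(249, W(-4, -3))) = √(352886 + (706 + 39*249 + 40*(6*(-3)))/(5*(249 + 6*(-3)))) = √(352886 + (706 + 9711 + 40*(-18))/(5*(249 - 18))) = √(352886 + (⅕)*(706 + 9711 - 720)/231) = √(352886 + (⅕)*(1/231)*9697) = √(352886 + 9697/1155) = √(407593027/1155) = √470769946185/1155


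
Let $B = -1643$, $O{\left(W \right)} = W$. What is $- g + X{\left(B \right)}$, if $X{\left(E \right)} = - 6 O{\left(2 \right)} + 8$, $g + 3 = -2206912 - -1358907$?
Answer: $848004$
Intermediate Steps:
$g = -848008$ ($g = -3 - 848005 = -848008$)
$X{\left(E \right)} = -4$ ($X{\left(E \right)} = \left(-6\right) 2 + 8 = -12 + 8 = -4$)
$- g + X{\left(B \right)} = \left(-1\right) \left(-848008\right) - 4 = 848008 - 4 = 848004$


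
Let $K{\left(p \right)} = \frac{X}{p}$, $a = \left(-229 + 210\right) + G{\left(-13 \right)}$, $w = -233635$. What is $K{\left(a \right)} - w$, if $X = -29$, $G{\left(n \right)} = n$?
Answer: $\frac{7476349}{32} \approx 2.3364 \cdot 10^{5}$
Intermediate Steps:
$a = -32$ ($a = \left(-229 + 210\right) - 13 = -19 - 13 = -32$)
$K{\left(p \right)} = - \frac{29}{p}$
$K{\left(a \right)} - w = - \frac{29}{-32} - -233635 = \left(-29\right) \left(- \frac{1}{32}\right) + 233635 = \frac{29}{32} + 233635 = \frac{7476349}{32}$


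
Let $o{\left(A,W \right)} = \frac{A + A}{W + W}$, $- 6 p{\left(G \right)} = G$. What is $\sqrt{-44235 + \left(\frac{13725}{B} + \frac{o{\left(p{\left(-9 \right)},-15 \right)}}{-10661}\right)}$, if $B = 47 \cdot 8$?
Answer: $\frac{i \sqrt{4438733779566656290}}{10021340} \approx 210.23 i$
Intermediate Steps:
$p{\left(G \right)} = - \frac{G}{6}$
$o{\left(A,W \right)} = \frac{A}{W}$ ($o{\left(A,W \right)} = \frac{2 A}{2 W} = 2 A \frac{1}{2 W} = \frac{A}{W}$)
$B = 376$
$\sqrt{-44235 + \left(\frac{13725}{B} + \frac{o{\left(p{\left(-9 \right)},-15 \right)}}{-10661}\right)} = \sqrt{-44235 + \left(\frac{13725}{376} + \frac{\left(- \frac{1}{6}\right) \left(-9\right) \frac{1}{-15}}{-10661}\right)} = \sqrt{-44235 + \left(13725 \cdot \frac{1}{376} + \frac{3}{2} \left(- \frac{1}{15}\right) \left(- \frac{1}{10661}\right)\right)} = \sqrt{-44235 + \left(\frac{13725}{376} - - \frac{1}{106610}\right)} = \sqrt{-44235 + \left(\frac{13725}{376} + \frac{1}{106610}\right)} = \sqrt{-44235 + \frac{731611313}{20042680}} = \sqrt{- \frac{885856338487}{20042680}} = \frac{i \sqrt{4438733779566656290}}{10021340}$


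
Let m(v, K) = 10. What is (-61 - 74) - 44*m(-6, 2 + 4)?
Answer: -575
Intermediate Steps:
(-61 - 74) - 44*m(-6, 2 + 4) = (-61 - 74) - 44*10 = -135 - 440 = -575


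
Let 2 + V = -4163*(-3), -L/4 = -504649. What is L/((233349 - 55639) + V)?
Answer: 2018596/190197 ≈ 10.613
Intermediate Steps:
L = 2018596 (L = -4*(-504649) = 2018596)
V = 12487 (V = -2 - 4163*(-3) = -2 + 12489 = 12487)
L/((233349 - 55639) + V) = 2018596/((233349 - 55639) + 12487) = 2018596/(177710 + 12487) = 2018596/190197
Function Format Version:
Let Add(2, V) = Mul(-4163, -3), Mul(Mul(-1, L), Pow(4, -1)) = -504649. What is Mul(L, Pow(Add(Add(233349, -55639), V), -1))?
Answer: Rational(2018596, 190197) ≈ 10.613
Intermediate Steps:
L = 2018596 (L = Mul(-4, -504649) = 2018596)
V = 12487 (V = Add(-2, Mul(-4163, -3)) = Add(-2, 12489) = 12487)
Mul(L, Pow(Add(Add(233349, -55639), V), -1)) = Mul(2018596, Pow(Add(Add(233349, -55639), 12487), -1)) = Mul(2018596, Pow(Add(177710, 12487), -1)) = Mul(2018596, Pow(190197, -1)) = Mul(2018596, Rational(1, 190197)) = Rational(2018596, 190197)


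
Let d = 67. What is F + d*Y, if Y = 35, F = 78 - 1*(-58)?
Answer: 2481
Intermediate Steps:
F = 136 (F = 78 + 58 = 136)
F + d*Y = 136 + 67*35 = 136 + 2345 = 2481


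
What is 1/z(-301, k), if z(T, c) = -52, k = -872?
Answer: -1/52 ≈ -0.019231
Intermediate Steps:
1/z(-301, k) = 1/(-52) = -1/52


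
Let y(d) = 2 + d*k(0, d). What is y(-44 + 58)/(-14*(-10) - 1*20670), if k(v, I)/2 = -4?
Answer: 11/2053 ≈ 0.0053580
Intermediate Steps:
k(v, I) = -8 (k(v, I) = 2*(-4) = -8)
y(d) = 2 - 8*d (y(d) = 2 + d*(-8) = 2 - 8*d)
y(-44 + 58)/(-14*(-10) - 1*20670) = (2 - 8*(-44 + 58))/(-14*(-10) - 1*20670) = (2 - 8*14)/(140 - 20670) = (2 - 112)/(-20530) = -110*(-1/20530) = 11/2053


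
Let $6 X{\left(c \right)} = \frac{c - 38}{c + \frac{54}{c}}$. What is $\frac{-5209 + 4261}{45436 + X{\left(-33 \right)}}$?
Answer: $- \frac{2167128}{103867477} \approx -0.020864$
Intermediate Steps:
$X{\left(c \right)} = \frac{-38 + c}{6 \left(c + \frac{54}{c}\right)}$ ($X{\left(c \right)} = \frac{\left(c - 38\right) \frac{1}{c + \frac{54}{c}}}{6} = \frac{\left(-38 + c\right) \frac{1}{c + \frac{54}{c}}}{6} = \frac{\frac{1}{c + \frac{54}{c}} \left(-38 + c\right)}{6} = \frac{-38 + c}{6 \left(c + \frac{54}{c}\right)}$)
$\frac{-5209 + 4261}{45436 + X{\left(-33 \right)}} = \frac{-5209 + 4261}{45436 + \frac{1}{6} \left(-33\right) \frac{1}{54 + \left(-33\right)^{2}} \left(-38 - 33\right)} = - \frac{948}{45436 + \frac{1}{6} \left(-33\right) \frac{1}{54 + 1089} \left(-71\right)} = - \frac{948}{45436 + \frac{1}{6} \left(-33\right) \frac{1}{1143} \left(-71\right)} = - \frac{948}{45436 + \frac{781}{2286}} = - \frac{948}{\frac{103867477}{2286}} = \left(-948\right) \frac{2286}{103867477} = - \frac{2167128}{103867477}$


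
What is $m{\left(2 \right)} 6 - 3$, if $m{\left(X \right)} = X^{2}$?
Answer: $21$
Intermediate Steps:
$m{\left(2 \right)} 6 - 3 = 2^{2} \cdot 6 - 3 = 4 \cdot 6 - 3 = 24 - 3 = 21$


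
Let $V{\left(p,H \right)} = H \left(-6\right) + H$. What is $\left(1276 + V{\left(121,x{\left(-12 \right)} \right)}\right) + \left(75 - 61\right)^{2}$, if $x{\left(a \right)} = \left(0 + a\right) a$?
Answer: $752$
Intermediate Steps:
$x{\left(a \right)} = a^{2}$ ($x{\left(a \right)} = a a = a^{2}$)
$V{\left(p,H \right)} = - 5 H$ ($V{\left(p,H \right)} = - 6 H + H = - 5 H$)
$\left(1276 + V{\left(121,x{\left(-12 \right)} \right)}\right) + \left(75 - 61\right)^{2} = \left(1276 - 5 \left(-12\right)^{2}\right) + \left(75 - 61\right)^{2} = \left(1276 - 720\right) + 14^{2} = \left(1276 - 720\right) + 196 = 556 + 196 = 752$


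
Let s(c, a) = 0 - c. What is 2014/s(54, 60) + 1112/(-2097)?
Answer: -237967/6291 ≈ -37.827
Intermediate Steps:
s(c, a) = -c
2014/s(54, 60) + 1112/(-2097) = 2014/((-1*54)) + 1112/(-2097) = 2014/(-54) + 1112*(-1/2097) = 2014*(-1/54) - 1112/2097 = -1007/27 - 1112/2097 = -237967/6291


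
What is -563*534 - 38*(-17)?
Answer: -299996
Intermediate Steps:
-563*534 - 38*(-17) = -300642 + 646 = -299996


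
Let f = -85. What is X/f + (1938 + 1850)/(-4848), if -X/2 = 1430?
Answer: 677165/20604 ≈ 32.866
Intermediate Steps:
X = -2860 (X = -2*1430 = -2860)
X/f + (1938 + 1850)/(-4848) = -2860/(-85) + (1938 + 1850)/(-4848) = -2860*(-1/85) + 3788*(-1/4848) = 572/17 - 947/1212 = 677165/20604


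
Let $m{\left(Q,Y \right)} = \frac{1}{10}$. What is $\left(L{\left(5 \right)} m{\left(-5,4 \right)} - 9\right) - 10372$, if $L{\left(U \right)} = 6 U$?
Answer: $-10378$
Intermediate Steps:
$m{\left(Q,Y \right)} = \frac{1}{10}$
$\left(L{\left(5 \right)} m{\left(-5,4 \right)} - 9\right) - 10372 = \left(6 \cdot 5 \cdot \frac{1}{10} - 9\right) - 10372 = \left(30 \cdot \frac{1}{10} - 9\right) - 10372 = \left(3 - 9\right) - 10372 = -6 - 10372 = -10378$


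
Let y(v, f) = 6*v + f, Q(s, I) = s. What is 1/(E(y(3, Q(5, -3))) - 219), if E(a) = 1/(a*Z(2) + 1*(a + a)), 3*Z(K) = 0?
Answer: -46/10073 ≈ -0.0045667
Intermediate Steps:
Z(K) = 0 (Z(K) = (⅓)*0 = 0)
y(v, f) = f + 6*v
E(a) = 1/(2*a) (E(a) = 1/(a*0 + 1*(a + a)) = 1/(0 + 1*(2*a)) = 1/(0 + 2*a) = 1/(2*a))
1/(E(y(3, Q(5, -3))) - 219) = 1/(1/(2*(5 + 6*3)) - 219) = 1/(1/(2*(5 + 18)) - 219) = 1/((½)/23 - 219) = 1/((½)*(1/23) - 219) = 1/(1/46 - 219) = 1/(-10073/46) = -46/10073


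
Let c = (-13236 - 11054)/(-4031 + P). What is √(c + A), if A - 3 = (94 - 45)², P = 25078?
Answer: √1064403574806/21047 ≈ 49.019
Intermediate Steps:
A = 2404 (A = 3 + (94 - 45)² = 3 + 49² = 3 + 2401 = 2404)
c = -24290/21047 (c = (-13236 - 11054)/(-4031 + 25078) = -24290/21047 ≈ -1.1541)
√(c + A) = √(-24290/21047 + 2404) = √(50572698/21047) = √1064403574806/21047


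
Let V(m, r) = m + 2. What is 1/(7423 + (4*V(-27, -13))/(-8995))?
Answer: 1799/13353997 ≈ 0.00013472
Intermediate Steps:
V(m, r) = 2 + m
1/(7423 + (4*V(-27, -13))/(-8995)) = 1/(7423 + (4*(2 - 27))/(-8995)) = 1/(7423 + (4*(-25))*(-1/8995)) = 1/(7423 - 100*(-1/8995)) = 1/(7423 + 20/1799) = 1/(13353997/1799) = 1799/13353997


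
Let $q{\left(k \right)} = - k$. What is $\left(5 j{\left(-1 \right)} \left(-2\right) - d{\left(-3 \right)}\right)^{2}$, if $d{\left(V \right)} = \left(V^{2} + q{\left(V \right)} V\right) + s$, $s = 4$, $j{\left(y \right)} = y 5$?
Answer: $2116$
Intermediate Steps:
$j{\left(y \right)} = 5 y$
$d{\left(V \right)} = 4$ ($d{\left(V \right)} = \left(V^{2} + - V V\right) + 4 = \left(V^{2} - V^{2}\right) + 4 = 0 + 4 = 4$)
$\left(5 j{\left(-1 \right)} \left(-2\right) - d{\left(-3 \right)}\right)^{2} = \left(5 \cdot 5 \left(-1\right) \left(-2\right) - 4\right)^{2} = \left(5 \left(-5\right) \left(-2\right) - 4\right)^{2} = \left(\left(-25\right) \left(-2\right) - 4\right)^{2} = \left(50 - 4\right)^{2} = 46^{2} = 2116$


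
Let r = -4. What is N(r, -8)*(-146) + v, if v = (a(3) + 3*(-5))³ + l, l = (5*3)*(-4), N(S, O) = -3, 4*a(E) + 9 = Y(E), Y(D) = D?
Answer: -32913/8 ≈ -4114.1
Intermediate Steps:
a(E) = -9/4 + E/4
l = -60 (l = 15*(-4) = -60)
v = -36417/8 (v = ((-9/4 + (¼)*3) + 3*(-5))³ - 60 = ((-9/4 + ¾) - 15)³ - 60 = (-3/2 - 15)³ - 60 = (-33/2)³ - 60 = -35937/8 - 60 = -36417/8 ≈ -4552.1)
N(r, -8)*(-146) + v = -3*(-146) - 36417/8 = 438 - 36417/8 = -32913/8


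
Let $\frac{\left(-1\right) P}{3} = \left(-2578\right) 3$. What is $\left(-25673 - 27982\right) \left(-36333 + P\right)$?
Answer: $704543805$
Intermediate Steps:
$P = 23202$ ($P = - 3 \left(\left(-2578\right) 3\right) = \left(-3\right) \left(-7734\right) = 23202$)
$\left(-25673 - 27982\right) \left(-36333 + P\right) = \left(-25673 - 27982\right) \left(-36333 + 23202\right) = \left(-53655\right) \left(-13131\right) = 704543805$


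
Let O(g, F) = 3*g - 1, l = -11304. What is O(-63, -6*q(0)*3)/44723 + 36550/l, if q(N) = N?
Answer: -818386705/252774396 ≈ -3.2376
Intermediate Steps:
O(g, F) = -1 + 3*g
O(-63, -6*q(0)*3)/44723 + 36550/l = (-1 + 3*(-63))/44723 + 36550/(-11304) = (-1 - 189)*(1/44723) + 36550*(-1/11304) = -190*1/44723 - 18275/5652 = -190/44723 - 18275/5652 = -818386705/252774396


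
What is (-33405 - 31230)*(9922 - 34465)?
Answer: 1586336805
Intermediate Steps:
(-33405 - 31230)*(9922 - 34465) = -64635*(-24543) = 1586336805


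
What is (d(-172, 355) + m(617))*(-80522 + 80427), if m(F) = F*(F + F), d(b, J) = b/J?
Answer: -5135491342/71 ≈ -7.2331e+7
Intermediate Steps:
m(F) = 2*F**2 (m(F) = F*(2*F) = 2*F**2)
(d(-172, 355) + m(617))*(-80522 + 80427) = (-172/355 + 2*617**2)*(-80522 + 80427) = (-172*1/355 + 2*380689)*(-95) = (-172/355 + 761378)*(-95) = (270289018/355)*(-95) = -5135491342/71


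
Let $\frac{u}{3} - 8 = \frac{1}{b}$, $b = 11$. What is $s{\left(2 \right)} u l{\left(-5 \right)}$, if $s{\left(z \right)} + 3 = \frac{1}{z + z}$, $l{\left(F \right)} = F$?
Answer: $\frac{1335}{4} \approx 333.75$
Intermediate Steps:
$s{\left(z \right)} = -3 + \frac{1}{2 z}$ ($s{\left(z \right)} = -3 + \frac{1}{z + z} = -3 + \frac{1}{2 z}$)
$u = \frac{267}{11}$ ($u = 24 + \frac{3}{11} = \frac{267}{11} \approx 24.273$)
$s{\left(2 \right)} u l{\left(-5 \right)} = \left(-3 + \frac{1}{2 \cdot 2}\right) \frac{267}{11} \left(-5\right) = \left(-3 + \frac{1}{2} \cdot \frac{1}{2}\right) \frac{267}{11} \left(-5\right) = \left(-3 + \frac{1}{4}\right) \frac{267}{11} \left(-5\right) = \left(- \frac{11}{4}\right) \frac{267}{11} \left(-5\right) = \left(- \frac{267}{4}\right) \left(-5\right) = \frac{1335}{4}$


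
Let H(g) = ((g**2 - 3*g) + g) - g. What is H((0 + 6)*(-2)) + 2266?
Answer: 2446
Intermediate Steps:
H(g) = g**2 - 3*g (H(g) = (g**2 - 2*g) - g = g**2 - 3*g)
H((0 + 6)*(-2)) + 2266 = ((0 + 6)*(-2))*(-3 + (0 + 6)*(-2)) + 2266 = (6*(-2))*(-3 + 6*(-2)) + 2266 = -12*(-3 - 12) + 2266 = -12*(-15) + 2266 = 180 + 2266 = 2446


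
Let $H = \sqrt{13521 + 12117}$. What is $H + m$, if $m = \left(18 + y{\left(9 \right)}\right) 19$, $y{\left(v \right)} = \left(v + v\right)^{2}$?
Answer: $6498 + \sqrt{25638} \approx 6658.1$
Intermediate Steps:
$y{\left(v \right)} = 4 v^{2}$ ($y{\left(v \right)} = \left(2 v\right)^{2} = 4 v^{2}$)
$m = 6498$ ($m = \left(18 + 4 \cdot 9^{2}\right) 19 = \left(18 + 4 \cdot 81\right) 19 = \left(18 + 324\right) 19 = 342 \cdot 19 = 6498$)
$H = \sqrt{25638} \approx 160.12$
$H + m = \sqrt{25638} + 6498 = 6498 + \sqrt{25638}$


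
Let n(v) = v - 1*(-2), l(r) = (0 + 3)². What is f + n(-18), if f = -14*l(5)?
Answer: -142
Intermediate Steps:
l(r) = 9 (l(r) = 3² = 9)
n(v) = 2 + v (n(v) = v + 2 = 2 + v)
f = -126 (f = -14*9 = -126)
f + n(-18) = -126 + (2 - 18) = -126 - 16 = -142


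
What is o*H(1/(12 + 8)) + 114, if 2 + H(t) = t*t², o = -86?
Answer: 1143957/4000 ≈ 285.99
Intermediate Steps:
H(t) = -2 + t³ (H(t) = -2 + t*t² = -2 + t³)
o*H(1/(12 + 8)) + 114 = -86*(-2 + (1/(12 + 8))³) + 114 = -86*(-2 + (1/20)³) + 114 = -86*(-2 + 1/8000) + 114 = -86*(-15999/8000) + 114 = 687957/4000 + 114 = 1143957/4000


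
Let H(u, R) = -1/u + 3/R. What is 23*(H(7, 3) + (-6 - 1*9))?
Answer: -2277/7 ≈ -325.29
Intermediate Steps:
23*(H(7, 3) + (-6 - 1*9)) = 23*((-1/7 + 3/3) + (-6 - 1*9)) = 23*((-1*⅐ + 3*(⅓)) + (-6 - 9)) = 23*((-⅐ + 1) - 15) = 23*(6/7 - 15) = 23*(-99/7) = -2277/7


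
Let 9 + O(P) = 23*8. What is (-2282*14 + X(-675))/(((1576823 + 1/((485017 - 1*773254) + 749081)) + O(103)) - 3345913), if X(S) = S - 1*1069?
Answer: 15526756048/815193864259 ≈ 0.019047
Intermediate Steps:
X(S) = -1069 + S (X(S) = S - 1069 = -1069 + S)
O(P) = 175 (O(P) = -9 + 23*8 = -9 + 184 = 175)
(-2282*14 + X(-675))/(((1576823 + 1/((485017 - 1*773254) + 749081)) + O(103)) - 3345913) = (-2282*14 + (-1069 - 675))/(((1576823 + 1/((485017 - 1*773254) + 749081)) + 175) - 3345913) = (-31948 - 1744)/(((1576823 + 1/((485017 - 773254) + 749081)) + 175) - 3345913) = -33692/(((1576823 + 1/(-288237 + 749081)) + 175) - 3345913) = -33692/(((1576823 + 1/460844) + 175) - 3345913) = -33692/((726669418613/460844 + 175) - 3345913) = -33692/(726750066313/460844 - 3345913) = -33692/(-815193864259/460844) = -33692*(-460844/815193864259) = 15526756048/815193864259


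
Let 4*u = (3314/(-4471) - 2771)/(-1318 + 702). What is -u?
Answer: -12392455/11016544 ≈ -1.1249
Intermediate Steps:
u = 12392455/11016544 (u = ((3314/(-4471) - 2771)/(-1318 + 702))/4 = ((3314*(-1/4471) - 2771)/(-616))/4 = ((-3314/4471 - 2771)*(-1/616))/4 = (-12392455/4471*(-1/616))/4 = (1/4)*(12392455/2754136) = 12392455/11016544 ≈ 1.1249)
-u = -1*12392455/11016544 = -12392455/11016544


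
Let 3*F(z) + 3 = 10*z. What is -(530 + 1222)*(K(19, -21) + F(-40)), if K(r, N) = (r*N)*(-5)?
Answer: -3259888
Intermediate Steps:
F(z) = -1 + 10*z/3 (F(z) = -1 + (10*z)/3 = -1 + 10*z/3)
K(r, N) = -5*N*r (K(r, N) = (N*r)*(-5) = -5*N*r)
-(530 + 1222)*(K(19, -21) + F(-40)) = -(530 + 1222)*(-5*(-21)*19 + (-1 + (10/3)*(-40))) = -1752*(1995 + (-1 - 400/3)) = -1752*(1995 - 403/3) = -1752*5582/3 = -1*3259888 = -3259888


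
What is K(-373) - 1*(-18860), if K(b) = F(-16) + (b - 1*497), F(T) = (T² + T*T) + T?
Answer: 18486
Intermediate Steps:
F(T) = T + 2*T² (F(T) = (T² + T²) + T = 2*T² + T = T + 2*T²)
K(b) = -1 + b (K(b) = -16*(1 + 2*(-16)) + (b - 1*497) = -16*(1 - 32) + (b - 497) = -16*(-31) + (-497 + b) = 496 + (-497 + b) = -1 + b)
K(-373) - 1*(-18860) = (-1 - 373) - 1*(-18860) = -374 + 18860 = 18486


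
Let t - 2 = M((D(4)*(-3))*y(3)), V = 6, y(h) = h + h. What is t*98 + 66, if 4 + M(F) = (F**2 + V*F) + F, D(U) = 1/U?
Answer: -2465/2 ≈ -1232.5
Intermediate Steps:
y(h) = 2*h
D(U) = 1/U
M(F) = -4 + F**2 + 7*F (M(F) = -4 + ((F**2 + 6*F) + F) = -4 + (F**2 + 7*F) = -4 + F**2 + 7*F)
t = -53/4 (t = 2 + (-4 + ((-3/4)*(2*3))**2 + 7*((-3/4)*(2*3))) = 2 + (-4 + (((1/4)*(-3))*6)**2 + 7*(((1/4)*(-3))*6)) = 2 + (-4 + (-3/4*6)**2 + 7*(-3/4*6)) = 2 + (-4 + (-9/2)**2 + 7*(-9/2)) = 2 + (-4 + 81/4 - 63/2) = 2 - 61/4 = -53/4 ≈ -13.250)
t*98 + 66 = -53/4*98 + 66 = -2597/2 + 66 = -2465/2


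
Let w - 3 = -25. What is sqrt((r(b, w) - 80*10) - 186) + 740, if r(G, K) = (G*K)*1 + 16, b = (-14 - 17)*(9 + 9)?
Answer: 740 + sqrt(11306) ≈ 846.33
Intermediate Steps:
w = -22 (w = 3 - 25 = -22)
b = -558 (b = -31*18 = -558)
r(G, K) = 16 + G*K (r(G, K) = G*K + 16 = 16 + G*K)
sqrt((r(b, w) - 80*10) - 186) + 740 = sqrt(((16 - 558*(-22)) - 80*10) - 186) + 740 = sqrt(((16 + 12276) - 800) - 186) + 740 = sqrt((12292 - 800) - 186) + 740 = sqrt(11492 - 186) + 740 = sqrt(11306) + 740 = 740 + sqrt(11306)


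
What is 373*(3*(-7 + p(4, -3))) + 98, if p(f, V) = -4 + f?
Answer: -7735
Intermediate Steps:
373*(3*(-7 + p(4, -3))) + 98 = 373*(3*(-7 + (-4 + 4))) + 98 = 373*(3*(-7 + 0)) + 98 = 373*(3*(-7)) + 98 = 373*(-21) + 98 = -7833 + 98 = -7735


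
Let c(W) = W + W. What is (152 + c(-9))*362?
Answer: 48508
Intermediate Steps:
c(W) = 2*W
(152 + c(-9))*362 = (152 + 2*(-9))*362 = (152 - 18)*362 = 134*362 = 48508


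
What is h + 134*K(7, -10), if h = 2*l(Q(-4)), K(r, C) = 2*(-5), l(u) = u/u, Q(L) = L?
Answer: -1338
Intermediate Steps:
l(u) = 1
K(r, C) = -10
h = 2 (h = 2*1 = 2)
h + 134*K(7, -10) = 2 + 134*(-10) = 2 - 1340 = -1338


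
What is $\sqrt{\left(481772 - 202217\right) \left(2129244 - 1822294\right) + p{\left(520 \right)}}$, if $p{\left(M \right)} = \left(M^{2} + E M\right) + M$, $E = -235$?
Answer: $\sqrt{85809555970} \approx 2.9293 \cdot 10^{5}$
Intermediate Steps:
$p{\left(M \right)} = M^{2} - 234 M$ ($p{\left(M \right)} = \left(M^{2} - 235 M\right) + M = M^{2} - 234 M$)
$\sqrt{\left(481772 - 202217\right) \left(2129244 - 1822294\right) + p{\left(520 \right)}} = \sqrt{\left(481772 - 202217\right) \left(2129244 - 1822294\right) + 520 \left(-234 + 520\right)} = \sqrt{279555 \cdot 306950 + 520 \cdot 286} = \sqrt{85809407250 + 148720} = \sqrt{85809555970}$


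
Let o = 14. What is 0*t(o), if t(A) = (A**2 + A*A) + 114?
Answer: 0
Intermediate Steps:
t(A) = 114 + 2*A**2 (t(A) = (A**2 + A**2) + 114 = 2*A**2 + 114 = 114 + 2*A**2)
0*t(o) = 0*(114 + 2*14**2) = 0*(114 + 2*196) = 0*(114 + 392) = 0*506 = 0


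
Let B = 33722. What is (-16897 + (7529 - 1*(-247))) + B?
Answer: 24601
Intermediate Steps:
(-16897 + (7529 - 1*(-247))) + B = (-16897 + (7529 - 1*(-247))) + 33722 = (-16897 + (7529 + 247)) + 33722 = (-16897 + 7776) + 33722 = -9121 + 33722 = 24601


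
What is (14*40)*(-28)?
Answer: -15680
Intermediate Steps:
(14*40)*(-28) = 560*(-28) = -15680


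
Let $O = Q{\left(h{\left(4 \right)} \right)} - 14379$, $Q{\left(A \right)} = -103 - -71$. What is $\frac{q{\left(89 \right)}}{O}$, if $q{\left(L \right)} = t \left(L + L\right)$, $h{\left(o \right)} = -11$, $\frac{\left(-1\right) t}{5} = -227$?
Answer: $- \frac{202030}{14411} \approx -14.019$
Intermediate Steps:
$t = 1135$ ($t = \left(-5\right) \left(-227\right) = 1135$)
$Q{\left(A \right)} = -32$ ($Q{\left(A \right)} = -103 + 71 = -32$)
$q{\left(L \right)} = 2270 L$ ($q{\left(L \right)} = 1135 \left(L + L\right) = 1135 \cdot 2 L = 2270 L$)
$O = -14411$ ($O = -32 - 14379 = -14411$)
$\frac{q{\left(89 \right)}}{O} = \frac{2270 \cdot 89}{-14411} = 202030 \left(- \frac{1}{14411}\right) = - \frac{202030}{14411}$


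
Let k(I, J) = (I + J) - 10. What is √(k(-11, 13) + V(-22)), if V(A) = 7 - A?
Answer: √21 ≈ 4.5826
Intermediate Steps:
k(I, J) = -10 + I + J
√(k(-11, 13) + V(-22)) = √((-10 - 11 + 13) + (7 - 1*(-22))) = √(-8 + (7 + 22)) = √(-8 + 29) = √21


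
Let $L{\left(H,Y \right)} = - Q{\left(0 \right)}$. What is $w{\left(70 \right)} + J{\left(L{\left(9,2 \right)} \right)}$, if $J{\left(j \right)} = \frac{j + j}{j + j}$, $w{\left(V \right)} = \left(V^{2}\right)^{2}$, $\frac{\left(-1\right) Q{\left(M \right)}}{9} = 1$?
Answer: $24010001$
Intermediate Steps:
$Q{\left(M \right)} = -9$ ($Q{\left(M \right)} = \left(-9\right) 1 = -9$)
$w{\left(V \right)} = V^{4}$
$L{\left(H,Y \right)} = 9$ ($L{\left(H,Y \right)} = \left(-1\right) \left(-9\right) = 9$)
$J{\left(j \right)} = 1$ ($J{\left(j \right)} = \frac{2 j}{2 j} = 2 j \frac{1}{2 j} = 1$)
$w{\left(70 \right)} + J{\left(L{\left(9,2 \right)} \right)} = 70^{4} + 1 = 24010000 + 1 = 24010001$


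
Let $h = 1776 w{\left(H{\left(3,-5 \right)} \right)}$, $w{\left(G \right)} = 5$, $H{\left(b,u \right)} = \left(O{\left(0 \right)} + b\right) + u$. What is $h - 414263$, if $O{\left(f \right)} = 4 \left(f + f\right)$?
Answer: $-405383$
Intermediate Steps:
$O{\left(f \right)} = 8 f$ ($O{\left(f \right)} = 4 \cdot 2 f = 8 f$)
$H{\left(b,u \right)} = b + u$ ($H{\left(b,u \right)} = \left(8 \cdot 0 + b\right) + u = \left(0 + b\right) + u = b + u$)
$h = 8880$ ($h = 1776 \cdot 5 = 8880$)
$h - 414263 = 8880 - 414263 = -405383$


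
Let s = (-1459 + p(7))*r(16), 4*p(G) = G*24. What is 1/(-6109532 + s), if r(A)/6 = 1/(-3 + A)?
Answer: -1/6110186 ≈ -1.6366e-7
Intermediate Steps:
r(A) = 6/(-3 + A)
p(G) = 6*G (p(G) = (G*24)/4 = (24*G)/4 = 6*G)
s = -654 (s = (-1459 + 6*7)*(6/(-3 + 16)) = (-1459 + 42)*(6/13) = -8502/13 = -1417*6/13 = -654)
1/(-6109532 + s) = 1/(-6109532 - 654) = 1/(-6110186) = -1/6110186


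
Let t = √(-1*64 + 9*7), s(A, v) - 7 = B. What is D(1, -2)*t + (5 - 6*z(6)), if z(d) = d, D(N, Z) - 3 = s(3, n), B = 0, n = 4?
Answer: -31 + 10*I ≈ -31.0 + 10.0*I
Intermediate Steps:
s(A, v) = 7 (s(A, v) = 7 + 0 = 7)
D(N, Z) = 10 (D(N, Z) = 3 + 7 = 10)
t = I (t = √(-64 + 63) = √(-1) = I ≈ 1.0*I)
D(1, -2)*t + (5 - 6*z(6)) = 10*I + (5 - 6*6) = 10*I + (5 - 36) = 10*I - 31 = -31 + 10*I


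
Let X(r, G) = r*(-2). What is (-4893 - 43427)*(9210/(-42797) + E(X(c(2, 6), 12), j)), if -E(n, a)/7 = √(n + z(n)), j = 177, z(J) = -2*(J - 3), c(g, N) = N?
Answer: 445027200/42797 + 1014720*√2 ≈ 1.4454e+6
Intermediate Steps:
X(r, G) = -2*r
z(J) = 6 - 2*J (z(J) = -2*(-3 + J) = 6 - 2*J)
E(n, a) = -7*√(6 - n) (E(n, a) = -7*√(n + (6 - 2*n)) = -7*√(6 - n))
(-4893 - 43427)*(9210/(-42797) + E(X(c(2, 6), 12), j)) = (-4893 - 43427)*(9210/(-42797) - 7*√(6 - (-2)*6)) = -48320*(9210*(-1/42797) - 7*√(6 - 1*(-12))) = -48320*(-9210/42797 - 7*√(6 + 12)) = -48320*(-9210/42797 - 21*√2) = 445027200/42797 + 1014720*√2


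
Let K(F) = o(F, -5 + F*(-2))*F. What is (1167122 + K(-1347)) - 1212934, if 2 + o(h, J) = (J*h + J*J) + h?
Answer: -4859064095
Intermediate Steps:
o(h, J) = -2 + h + J**2 + J*h (o(h, J) = -2 + ((J*h + J*J) + h) = -2 + ((J*h + J**2) + h) = -2 + ((J**2 + J*h) + h) = -2 + (h + J**2 + J*h) = -2 + h + J**2 + J*h)
K(F) = F*(-2 + F + (-5 - 2*F)**2 + F*(-5 - 2*F)) (K(F) = (-2 + F + (-5 + F*(-2))**2 + (-5 + F*(-2))*F)*F = (-2 + F + (-5 - 2*F)**2 + (-5 - 2*F)*F)*F = (-2 + F + (-5 - 2*F)**2 + F*(-5 - 2*F))*F = F*(-2 + F + (-5 - 2*F)**2 + F*(-5 - 2*F)))
(1167122 + K(-1347)) - 1212934 = (1167122 - 1347*(23 + 2*(-1347)**2 + 16*(-1347))) - 1212934 = (1167122 - 1347*(23 + 2*1814409 - 21552)) - 1212934 = (1167122 - 1347*(23 + 3628818 - 21552)) - 1212934 = (1167122 - 1347*3607289) - 1212934 = (1167122 - 4859018283) - 1212934 = -4857851161 - 1212934 = -4859064095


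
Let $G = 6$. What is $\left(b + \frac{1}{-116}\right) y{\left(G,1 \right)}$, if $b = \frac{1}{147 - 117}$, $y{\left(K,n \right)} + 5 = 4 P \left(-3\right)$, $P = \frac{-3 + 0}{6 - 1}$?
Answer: $\frac{473}{8700} \approx 0.054368$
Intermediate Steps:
$P = - \frac{3}{5} \approx -0.6$
$y{\left(K,n \right)} = \frac{11}{5}$ ($y{\left(K,n \right)} = -5 + 4 \left(- \frac{3}{5}\right) \left(-3\right) = -5 - - \frac{36}{5} = -5 + \frac{36}{5} = \frac{11}{5}$)
$b = \frac{1}{30} \approx 0.033333$
$\left(b + \frac{1}{-116}\right) y{\left(G,1 \right)} = \left(\frac{1}{30} + \frac{1}{-116}\right) \frac{11}{5} = \left(\frac{1}{30} - \frac{1}{116}\right) \frac{11}{5} = \frac{43}{1740} \cdot \frac{11}{5} = \frac{473}{8700}$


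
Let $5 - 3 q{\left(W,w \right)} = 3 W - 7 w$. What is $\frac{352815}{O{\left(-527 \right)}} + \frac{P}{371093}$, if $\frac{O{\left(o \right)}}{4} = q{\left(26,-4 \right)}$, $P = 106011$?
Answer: $- \frac{392738701941}{149921572} \approx -2619.6$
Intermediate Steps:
$q{\left(W,w \right)} = \frac{5}{3} - W + \frac{7 w}{3}$ ($q{\left(W,w \right)} = \frac{5}{3} - \frac{3 W - 7 w}{3} = \frac{5}{3} - \frac{- 7 w + 3 W}{3} = \frac{5}{3} - \left(W - \frac{7 w}{3}\right) = \frac{5}{3} - W + \frac{7 w}{3}$)
$O{\left(o \right)} = - \frac{404}{3}$ ($O{\left(o \right)} = 4 \left(\frac{5}{3} - 26 + \frac{7}{3} \left(-4\right)\right) = 4 \left(\frac{5}{3} - 26 - \frac{28}{3}\right) = 4 \left(- \frac{101}{3}\right) = - \frac{404}{3}$)
$\frac{352815}{O{\left(-527 \right)}} + \frac{P}{371093} = \frac{352815}{- \frac{404}{3}} + \frac{106011}{371093} = 352815 \left(- \frac{3}{404}\right) + 106011 \cdot \frac{1}{371093} = - \frac{1058445}{404} + \frac{106011}{371093} = - \frac{392738701941}{149921572}$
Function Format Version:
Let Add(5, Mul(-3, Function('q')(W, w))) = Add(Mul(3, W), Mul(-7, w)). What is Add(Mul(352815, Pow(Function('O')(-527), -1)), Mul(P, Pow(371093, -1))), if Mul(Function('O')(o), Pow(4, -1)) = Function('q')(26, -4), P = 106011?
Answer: Rational(-392738701941, 149921572) ≈ -2619.6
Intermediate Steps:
Function('q')(W, w) = Add(Rational(5, 3), Mul(-1, W), Mul(Rational(7, 3), w)) (Function('q')(W, w) = Add(Rational(5, 3), Mul(Rational(-1, 3), Add(Mul(3, W), Mul(-7, w)))) = Add(Rational(5, 3), Mul(Rational(-1, 3), Add(Mul(-7, w), Mul(3, W)))) = Add(Rational(5, 3), Add(Mul(-1, W), Mul(Rational(7, 3), w))) = Add(Rational(5, 3), Mul(-1, W), Mul(Rational(7, 3), w)))
Function('O')(o) = Rational(-404, 3) (Function('O')(o) = Mul(4, Add(Rational(5, 3), Mul(-1, 26), Mul(Rational(7, 3), -4))) = Mul(4, Add(Rational(5, 3), -26, Rational(-28, 3))) = Mul(4, Rational(-101, 3)) = Rational(-404, 3))
Add(Mul(352815, Pow(Function('O')(-527), -1)), Mul(P, Pow(371093, -1))) = Add(Mul(352815, Pow(Rational(-404, 3), -1)), Mul(106011, Pow(371093, -1))) = Add(Mul(352815, Rational(-3, 404)), Mul(106011, Rational(1, 371093))) = Add(Rational(-1058445, 404), Rational(106011, 371093)) = Rational(-392738701941, 149921572)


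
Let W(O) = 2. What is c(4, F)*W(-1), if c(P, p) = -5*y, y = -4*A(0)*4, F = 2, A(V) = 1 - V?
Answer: 160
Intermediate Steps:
y = -16 (y = -4*(1 - 1*0)*4 = -4*(1 + 0)*4 = -4*1*4 = -4*4 = -16)
c(P, p) = 80 (c(P, p) = -5*(-16) = 80)
c(4, F)*W(-1) = 80*2 = 160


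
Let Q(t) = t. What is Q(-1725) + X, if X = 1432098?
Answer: 1430373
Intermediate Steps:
Q(-1725) + X = -1725 + 1432098 = 1430373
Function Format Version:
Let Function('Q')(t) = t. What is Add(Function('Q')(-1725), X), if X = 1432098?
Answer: 1430373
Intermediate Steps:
Add(Function('Q')(-1725), X) = Add(-1725, 1432098) = 1430373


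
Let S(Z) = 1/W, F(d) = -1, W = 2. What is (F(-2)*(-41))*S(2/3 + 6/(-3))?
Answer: 41/2 ≈ 20.500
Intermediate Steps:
S(Z) = ½ (S(Z) = 1/2 = ½)
(F(-2)*(-41))*S(2/3 + 6/(-3)) = -1*(-41)*(½) = 41*(½) = 41/2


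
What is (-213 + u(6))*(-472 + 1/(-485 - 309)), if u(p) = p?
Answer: 77577183/794 ≈ 97704.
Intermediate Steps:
(-213 + u(6))*(-472 + 1/(-485 - 309)) = (-213 + 6)*(-472 + 1/(-485 - 309)) = -207*(-472 + 1/(-794)) = -207*(-472 - 1/794) = -207*(-374769/794) = 77577183/794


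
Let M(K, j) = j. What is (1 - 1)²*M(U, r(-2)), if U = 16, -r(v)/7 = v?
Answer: 0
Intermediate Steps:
r(v) = -7*v
(1 - 1)²*M(U, r(-2)) = (1 - 1)²*(-7*(-2)) = 0²*14 = 0*14 = 0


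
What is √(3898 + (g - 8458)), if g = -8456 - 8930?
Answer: I*√21946 ≈ 148.14*I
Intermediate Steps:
g = -17386
√(3898 + (g - 8458)) = √(3898 + (-17386 - 8458)) = √(3898 - 25844) = √(-21946) = I*√21946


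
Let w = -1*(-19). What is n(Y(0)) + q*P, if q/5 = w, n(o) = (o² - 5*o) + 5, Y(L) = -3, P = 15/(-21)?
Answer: -272/7 ≈ -38.857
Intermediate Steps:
P = -5/7 (P = 15*(-1/21) = -5/7 ≈ -0.71429)
n(o) = 5 + o² - 5*o
w = 19
q = 95 (q = 5*19 = 95)
n(Y(0)) + q*P = (5 + (-3)² - 5*(-3)) + 95*(-5/7) = (5 + 9 + 15) - 475/7 = 29 - 475/7 = -272/7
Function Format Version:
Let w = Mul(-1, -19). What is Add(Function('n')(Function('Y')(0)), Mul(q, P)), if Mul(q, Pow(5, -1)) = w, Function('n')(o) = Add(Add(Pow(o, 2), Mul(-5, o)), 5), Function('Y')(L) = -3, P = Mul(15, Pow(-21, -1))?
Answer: Rational(-272, 7) ≈ -38.857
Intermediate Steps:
P = Rational(-5, 7) (P = Mul(15, Rational(-1, 21)) = Rational(-5, 7) ≈ -0.71429)
Function('n')(o) = Add(5, Pow(o, 2), Mul(-5, o))
w = 19
q = 95 (q = Mul(5, 19) = 95)
Add(Function('n')(Function('Y')(0)), Mul(q, P)) = Add(Add(5, Pow(-3, 2), Mul(-5, -3)), Mul(95, Rational(-5, 7))) = Add(Add(5, 9, 15), Rational(-475, 7)) = Add(29, Rational(-475, 7)) = Rational(-272, 7)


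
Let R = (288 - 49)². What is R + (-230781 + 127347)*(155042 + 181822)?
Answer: -34843133855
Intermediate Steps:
R = 57121 (R = 239² = 57121)
R + (-230781 + 127347)*(155042 + 181822) = 57121 + (-230781 + 127347)*(155042 + 181822) = 57121 - 103434*336864 = 57121 - 34843190976 = -34843133855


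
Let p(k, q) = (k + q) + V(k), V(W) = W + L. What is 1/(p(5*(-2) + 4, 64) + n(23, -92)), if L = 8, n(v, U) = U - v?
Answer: -1/55 ≈ -0.018182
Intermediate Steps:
V(W) = 8 + W (V(W) = W + 8 = 8 + W)
p(k, q) = 8 + q + 2*k (p(k, q) = (k + q) + (8 + k) = 8 + q + 2*k)
1/(p(5*(-2) + 4, 64) + n(23, -92)) = 1/((8 + 64 + 2*(5*(-2) + 4)) + (-92 - 1*23)) = 1/((8 + 64 + 2*(-10 + 4)) + (-92 - 23)) = 1/((8 + 64 + 2*(-6)) - 115) = 1/((8 + 64 - 12) - 115) = 1/(60 - 115) = 1/(-55) = -1/55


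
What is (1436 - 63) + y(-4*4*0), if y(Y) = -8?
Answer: 1365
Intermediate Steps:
(1436 - 63) + y(-4*4*0) = (1436 - 63) - 8 = 1373 - 8 = 1365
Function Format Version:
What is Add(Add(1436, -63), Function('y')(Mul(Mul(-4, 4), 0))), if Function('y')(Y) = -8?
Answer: 1365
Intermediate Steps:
Add(Add(1436, -63), Function('y')(Mul(Mul(-4, 4), 0))) = Add(Add(1436, -63), -8) = Add(1373, -8) = 1365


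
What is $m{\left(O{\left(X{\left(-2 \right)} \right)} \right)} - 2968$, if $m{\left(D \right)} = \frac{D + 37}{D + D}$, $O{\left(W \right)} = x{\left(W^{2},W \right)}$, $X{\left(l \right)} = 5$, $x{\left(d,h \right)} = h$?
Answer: $- \frac{14819}{5} \approx -2963.8$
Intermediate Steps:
$O{\left(W \right)} = W$
$m{\left(D \right)} = \frac{37 + D}{2 D}$
$m{\left(O{\left(X{\left(-2 \right)} \right)} \right)} - 2968 = \frac{37 + 5}{2 \cdot 5} - 2968 = \frac{1}{2} \cdot \frac{1}{5} \cdot 42 - 2968 = \frac{21}{5} - 2968 = - \frac{14819}{5}$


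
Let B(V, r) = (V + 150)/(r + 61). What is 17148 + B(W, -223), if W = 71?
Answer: 2777755/162 ≈ 17147.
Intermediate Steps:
B(V, r) = (150 + V)/(61 + r)
17148 + B(W, -223) = 17148 + (150 + 71)/(61 - 223) = 17148 + 221/(-162) = 17148 - 1/162*221 = 17148 - 221/162 = 2777755/162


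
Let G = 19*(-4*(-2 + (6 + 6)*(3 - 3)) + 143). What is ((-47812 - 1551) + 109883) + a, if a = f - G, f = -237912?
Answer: -180261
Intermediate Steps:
G = 2869 (G = 19*(-4*(-2 + 12*0) + 143) = 19*(-4*(-2 + 0) + 143) = 19*(-4*(-2) + 143) = 19*(8 + 143) = 19*151 = 2869)
a = -240781 (a = -237912 - 1*2869 = -237912 - 2869 = -240781)
((-47812 - 1551) + 109883) + a = ((-47812 - 1551) + 109883) - 240781 = (-49363 + 109883) - 240781 = 60520 - 240781 = -180261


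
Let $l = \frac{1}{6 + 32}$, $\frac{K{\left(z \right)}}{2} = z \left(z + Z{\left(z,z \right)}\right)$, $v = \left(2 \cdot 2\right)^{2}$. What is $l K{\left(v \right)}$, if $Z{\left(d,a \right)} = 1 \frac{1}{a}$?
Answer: $\frac{257}{19} \approx 13.526$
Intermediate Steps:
$Z{\left(d,a \right)} = \frac{1}{a}$
$v = 16$ ($v = 4^{2} = 16$)
$K{\left(z \right)} = 2 z \left(z + \frac{1}{z}\right)$
$l = \frac{1}{38} \approx 0.026316$
$l K{\left(v \right)} = \frac{2 + 2 \cdot 16^{2}}{38} = \frac{2 + 2 \cdot 256}{38} = \frac{2 + 512}{38} = \frac{1}{38} \cdot 514 = \frac{257}{19}$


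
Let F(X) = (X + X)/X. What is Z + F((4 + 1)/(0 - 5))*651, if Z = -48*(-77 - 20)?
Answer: 5958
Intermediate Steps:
F(X) = 2 (F(X) = (2*X)/X = 2)
Z = 4656 (Z = -48*(-97) = 4656)
Z + F((4 + 1)/(0 - 5))*651 = 4656 + 2*651 = 4656 + 1302 = 5958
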